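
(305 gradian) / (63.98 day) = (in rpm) 8.276e-06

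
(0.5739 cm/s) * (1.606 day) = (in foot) 2613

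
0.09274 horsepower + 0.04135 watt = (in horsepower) 0.0928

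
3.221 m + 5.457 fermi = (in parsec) 1.044e-16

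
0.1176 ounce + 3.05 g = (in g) 6.384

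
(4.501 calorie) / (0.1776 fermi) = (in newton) 1.06e+17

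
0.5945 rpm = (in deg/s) 3.567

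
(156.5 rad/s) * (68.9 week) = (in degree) 3.737e+11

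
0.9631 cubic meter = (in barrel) 6.058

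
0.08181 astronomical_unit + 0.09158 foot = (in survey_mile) 7.605e+06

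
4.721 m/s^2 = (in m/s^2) 4.721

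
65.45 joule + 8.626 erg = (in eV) 4.085e+20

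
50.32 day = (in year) 0.1379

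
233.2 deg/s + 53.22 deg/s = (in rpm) 47.74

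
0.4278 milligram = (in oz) 1.509e-05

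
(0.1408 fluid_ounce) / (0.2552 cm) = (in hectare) 1.632e-07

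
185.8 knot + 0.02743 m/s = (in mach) 0.2808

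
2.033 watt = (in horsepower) 0.002726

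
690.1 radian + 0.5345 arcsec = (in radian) 690.1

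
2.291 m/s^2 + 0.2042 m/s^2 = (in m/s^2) 2.495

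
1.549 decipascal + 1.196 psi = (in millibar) 82.46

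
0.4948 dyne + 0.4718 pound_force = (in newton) 2.099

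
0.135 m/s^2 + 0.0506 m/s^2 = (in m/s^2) 0.1856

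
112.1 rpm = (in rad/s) 11.74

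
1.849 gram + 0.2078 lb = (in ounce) 3.39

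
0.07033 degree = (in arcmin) 4.22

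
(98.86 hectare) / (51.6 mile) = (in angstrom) 1.19e+11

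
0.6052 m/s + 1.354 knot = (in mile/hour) 2.912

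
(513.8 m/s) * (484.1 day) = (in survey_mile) 1.335e+07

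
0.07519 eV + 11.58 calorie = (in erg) 4.845e+08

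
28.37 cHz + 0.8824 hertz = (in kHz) 0.001166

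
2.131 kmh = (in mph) 1.324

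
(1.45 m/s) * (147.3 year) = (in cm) 6.736e+11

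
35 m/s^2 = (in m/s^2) 35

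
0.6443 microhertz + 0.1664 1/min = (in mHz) 2.774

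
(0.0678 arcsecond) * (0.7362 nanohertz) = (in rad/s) 2.42e-16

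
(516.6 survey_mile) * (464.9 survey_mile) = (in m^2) 6.22e+11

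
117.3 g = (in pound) 0.2586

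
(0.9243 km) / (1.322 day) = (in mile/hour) 0.0181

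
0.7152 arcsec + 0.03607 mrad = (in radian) 3.954e-05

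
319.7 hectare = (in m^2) 3.197e+06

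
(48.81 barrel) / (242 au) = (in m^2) 2.144e-13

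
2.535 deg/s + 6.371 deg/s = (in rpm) 1.484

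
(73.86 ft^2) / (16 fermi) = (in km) 4.289e+11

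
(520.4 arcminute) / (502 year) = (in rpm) 9.131e-11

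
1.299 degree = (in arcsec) 4676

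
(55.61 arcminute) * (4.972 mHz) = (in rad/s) 8.043e-05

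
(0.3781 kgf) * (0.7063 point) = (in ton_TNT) 2.208e-13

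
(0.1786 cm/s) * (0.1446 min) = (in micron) 1.55e+04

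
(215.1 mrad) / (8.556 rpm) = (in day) 2.779e-06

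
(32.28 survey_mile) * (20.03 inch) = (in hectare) 2.643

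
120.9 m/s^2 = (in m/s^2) 120.9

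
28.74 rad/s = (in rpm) 274.4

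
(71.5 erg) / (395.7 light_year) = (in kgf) 1.948e-25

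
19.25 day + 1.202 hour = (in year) 0.05288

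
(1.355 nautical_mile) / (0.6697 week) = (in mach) 1.82e-05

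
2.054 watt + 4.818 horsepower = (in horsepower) 4.821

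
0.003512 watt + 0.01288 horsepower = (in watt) 9.608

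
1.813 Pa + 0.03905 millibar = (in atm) 5.643e-05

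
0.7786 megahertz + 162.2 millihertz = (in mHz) 7.786e+08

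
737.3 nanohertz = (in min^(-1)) 4.424e-05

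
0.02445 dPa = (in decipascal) 0.02445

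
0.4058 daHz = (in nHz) 4.058e+09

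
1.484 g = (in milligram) 1484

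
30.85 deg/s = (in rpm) 5.142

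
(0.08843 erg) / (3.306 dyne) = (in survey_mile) 1.662e-07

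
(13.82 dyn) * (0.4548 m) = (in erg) 628.5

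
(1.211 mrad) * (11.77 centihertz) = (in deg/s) 0.008167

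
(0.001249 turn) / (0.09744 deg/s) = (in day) 5.341e-05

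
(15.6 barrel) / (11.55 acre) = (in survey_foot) 0.0001741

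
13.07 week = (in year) 0.2507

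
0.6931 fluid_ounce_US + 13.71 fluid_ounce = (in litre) 0.426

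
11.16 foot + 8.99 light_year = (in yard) 9.301e+16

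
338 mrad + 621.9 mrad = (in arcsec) 1.98e+05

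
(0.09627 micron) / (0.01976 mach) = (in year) 4.537e-16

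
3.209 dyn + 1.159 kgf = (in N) 11.37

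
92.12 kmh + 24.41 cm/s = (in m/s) 25.83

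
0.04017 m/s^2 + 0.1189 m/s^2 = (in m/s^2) 0.1591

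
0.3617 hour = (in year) 4.129e-05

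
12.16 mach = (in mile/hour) 9262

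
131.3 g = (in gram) 131.3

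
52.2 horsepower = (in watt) 3.893e+04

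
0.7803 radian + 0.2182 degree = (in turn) 0.1248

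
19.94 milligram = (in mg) 19.94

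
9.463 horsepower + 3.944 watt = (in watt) 7061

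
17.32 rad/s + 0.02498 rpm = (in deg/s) 992.5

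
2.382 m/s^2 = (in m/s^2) 2.382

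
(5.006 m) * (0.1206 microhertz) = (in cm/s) 6.037e-05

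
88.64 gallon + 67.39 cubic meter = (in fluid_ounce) 2.29e+06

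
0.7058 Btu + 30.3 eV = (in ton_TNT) 1.78e-07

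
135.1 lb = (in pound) 135.1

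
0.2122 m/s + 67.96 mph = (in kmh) 110.1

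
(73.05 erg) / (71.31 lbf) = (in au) 1.539e-19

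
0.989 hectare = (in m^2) 9890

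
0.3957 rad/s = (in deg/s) 22.67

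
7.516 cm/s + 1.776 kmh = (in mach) 0.00167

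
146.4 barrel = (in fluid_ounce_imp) 8.192e+05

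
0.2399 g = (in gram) 0.2399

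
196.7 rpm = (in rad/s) 20.6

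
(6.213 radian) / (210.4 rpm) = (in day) 3.264e-06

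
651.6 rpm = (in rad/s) 68.24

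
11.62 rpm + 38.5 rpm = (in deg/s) 300.7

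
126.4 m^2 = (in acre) 0.03123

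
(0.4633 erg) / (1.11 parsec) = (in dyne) 1.353e-19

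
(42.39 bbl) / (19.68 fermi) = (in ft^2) 3.686e+15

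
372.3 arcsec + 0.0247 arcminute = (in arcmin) 6.23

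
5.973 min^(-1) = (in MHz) 9.955e-08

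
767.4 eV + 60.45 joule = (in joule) 60.45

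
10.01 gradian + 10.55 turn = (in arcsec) 1.371e+07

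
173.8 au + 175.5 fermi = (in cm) 2.6e+15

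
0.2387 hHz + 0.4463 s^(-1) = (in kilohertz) 0.02432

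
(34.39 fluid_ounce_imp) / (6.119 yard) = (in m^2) 0.0001746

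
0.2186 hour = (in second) 787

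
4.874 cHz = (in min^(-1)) 2.924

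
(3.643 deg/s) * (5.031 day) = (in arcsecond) 5.701e+09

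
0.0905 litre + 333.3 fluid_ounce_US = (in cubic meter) 0.009947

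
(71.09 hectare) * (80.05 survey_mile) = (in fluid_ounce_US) 3.097e+15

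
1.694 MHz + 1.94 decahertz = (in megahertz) 1.694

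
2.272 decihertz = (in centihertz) 22.72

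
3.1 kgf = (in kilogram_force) 3.1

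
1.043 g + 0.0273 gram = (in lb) 0.00236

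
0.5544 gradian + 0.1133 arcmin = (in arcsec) 1803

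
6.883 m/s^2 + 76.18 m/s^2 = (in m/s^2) 83.06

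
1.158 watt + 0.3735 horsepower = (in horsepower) 0.3751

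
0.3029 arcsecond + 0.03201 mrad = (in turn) 5.328e-06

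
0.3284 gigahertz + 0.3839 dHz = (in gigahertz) 0.3284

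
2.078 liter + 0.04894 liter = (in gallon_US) 0.5619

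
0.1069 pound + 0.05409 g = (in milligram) 4.854e+04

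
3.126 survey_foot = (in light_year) 1.007e-16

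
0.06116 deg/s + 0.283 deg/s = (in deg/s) 0.3442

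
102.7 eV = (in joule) 1.645e-17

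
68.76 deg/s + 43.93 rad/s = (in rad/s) 45.13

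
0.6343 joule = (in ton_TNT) 1.516e-10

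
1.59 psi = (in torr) 82.23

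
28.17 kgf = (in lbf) 62.1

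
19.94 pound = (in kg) 9.045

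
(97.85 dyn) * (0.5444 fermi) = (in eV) 3.325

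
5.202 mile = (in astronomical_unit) 5.596e-08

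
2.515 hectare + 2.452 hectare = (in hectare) 4.967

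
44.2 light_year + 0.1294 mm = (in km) 4.182e+14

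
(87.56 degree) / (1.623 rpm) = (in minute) 0.1499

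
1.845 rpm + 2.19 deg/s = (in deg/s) 13.26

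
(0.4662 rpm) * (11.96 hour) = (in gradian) 1.338e+05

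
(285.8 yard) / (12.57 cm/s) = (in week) 0.003438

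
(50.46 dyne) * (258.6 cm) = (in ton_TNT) 3.119e-13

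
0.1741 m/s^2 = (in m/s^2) 0.1741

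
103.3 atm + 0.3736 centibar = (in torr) 7.851e+04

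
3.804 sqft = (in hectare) 3.534e-05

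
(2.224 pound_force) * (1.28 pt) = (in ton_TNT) 1.068e-12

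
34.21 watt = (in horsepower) 0.04588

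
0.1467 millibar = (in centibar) 0.01467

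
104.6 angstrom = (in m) 1.046e-08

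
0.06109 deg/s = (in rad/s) 0.001066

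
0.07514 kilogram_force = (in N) 0.7369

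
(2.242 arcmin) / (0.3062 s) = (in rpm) 0.02034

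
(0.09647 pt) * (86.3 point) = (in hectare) 1.036e-10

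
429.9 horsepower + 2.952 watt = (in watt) 3.206e+05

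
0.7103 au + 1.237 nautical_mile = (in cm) 1.063e+13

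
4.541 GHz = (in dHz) 4.541e+10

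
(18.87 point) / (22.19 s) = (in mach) 8.81e-07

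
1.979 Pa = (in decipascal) 19.79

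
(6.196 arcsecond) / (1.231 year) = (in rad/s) 7.738e-13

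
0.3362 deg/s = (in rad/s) 0.005868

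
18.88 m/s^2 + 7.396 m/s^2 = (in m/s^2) 26.28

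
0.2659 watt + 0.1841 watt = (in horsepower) 0.0006035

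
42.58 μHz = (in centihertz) 0.004258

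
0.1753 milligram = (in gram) 0.0001753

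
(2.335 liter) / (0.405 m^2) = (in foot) 0.01892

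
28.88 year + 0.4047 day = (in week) 1506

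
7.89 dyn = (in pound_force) 1.774e-05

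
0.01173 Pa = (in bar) 1.173e-07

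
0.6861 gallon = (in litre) 2.597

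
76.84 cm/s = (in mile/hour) 1.719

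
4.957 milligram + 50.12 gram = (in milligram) 5.012e+04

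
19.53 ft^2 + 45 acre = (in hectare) 18.21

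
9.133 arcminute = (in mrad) 2.657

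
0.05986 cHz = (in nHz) 5.986e+05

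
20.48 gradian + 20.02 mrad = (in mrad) 341.7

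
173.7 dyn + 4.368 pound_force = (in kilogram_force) 1.981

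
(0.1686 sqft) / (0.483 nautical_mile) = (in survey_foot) 5.745e-05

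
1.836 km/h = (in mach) 0.001498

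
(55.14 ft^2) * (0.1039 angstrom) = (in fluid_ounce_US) 1.8e-06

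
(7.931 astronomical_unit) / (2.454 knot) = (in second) 9.398e+11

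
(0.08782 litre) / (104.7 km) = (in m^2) 8.388e-10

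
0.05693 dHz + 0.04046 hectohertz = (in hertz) 4.052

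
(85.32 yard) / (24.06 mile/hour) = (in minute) 0.1209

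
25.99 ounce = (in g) 736.8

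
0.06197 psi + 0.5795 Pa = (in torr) 3.209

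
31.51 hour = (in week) 0.1876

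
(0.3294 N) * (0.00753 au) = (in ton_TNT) 0.08869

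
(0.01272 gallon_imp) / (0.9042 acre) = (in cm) 1.58e-06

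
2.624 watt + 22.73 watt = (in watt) 25.35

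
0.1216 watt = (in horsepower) 0.0001631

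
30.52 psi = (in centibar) 210.4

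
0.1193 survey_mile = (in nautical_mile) 0.1037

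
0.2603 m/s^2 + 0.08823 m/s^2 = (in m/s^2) 0.3485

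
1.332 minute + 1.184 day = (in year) 0.003246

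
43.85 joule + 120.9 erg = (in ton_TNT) 1.048e-08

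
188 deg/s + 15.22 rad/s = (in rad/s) 18.5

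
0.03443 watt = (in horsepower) 4.617e-05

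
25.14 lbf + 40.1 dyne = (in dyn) 1.118e+07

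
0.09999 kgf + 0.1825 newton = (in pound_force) 0.2615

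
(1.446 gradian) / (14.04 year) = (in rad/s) 5.13e-11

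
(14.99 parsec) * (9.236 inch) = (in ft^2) 1.168e+18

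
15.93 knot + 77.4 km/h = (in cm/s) 2970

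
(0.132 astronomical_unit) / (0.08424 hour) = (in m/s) 6.511e+07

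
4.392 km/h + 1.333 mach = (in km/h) 1638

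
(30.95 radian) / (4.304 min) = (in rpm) 1.144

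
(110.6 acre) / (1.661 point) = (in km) 7.638e+05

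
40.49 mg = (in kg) 4.049e-05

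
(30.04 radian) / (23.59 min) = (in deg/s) 1.216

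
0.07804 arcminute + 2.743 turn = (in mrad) 1.723e+04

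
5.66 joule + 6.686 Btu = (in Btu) 6.691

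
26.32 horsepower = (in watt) 1.963e+04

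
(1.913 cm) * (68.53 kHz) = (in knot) 2548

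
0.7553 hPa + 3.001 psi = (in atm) 0.205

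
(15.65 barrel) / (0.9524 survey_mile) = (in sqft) 0.01747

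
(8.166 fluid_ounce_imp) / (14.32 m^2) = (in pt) 0.04593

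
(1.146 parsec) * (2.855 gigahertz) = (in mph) 2.258e+26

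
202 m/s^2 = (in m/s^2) 202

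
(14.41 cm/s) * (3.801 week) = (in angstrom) 3.313e+15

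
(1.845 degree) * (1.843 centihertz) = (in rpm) 0.005667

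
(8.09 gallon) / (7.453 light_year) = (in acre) 1.073e-22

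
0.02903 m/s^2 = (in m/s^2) 0.02903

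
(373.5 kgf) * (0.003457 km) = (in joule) 1.266e+04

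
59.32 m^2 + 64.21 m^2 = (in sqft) 1330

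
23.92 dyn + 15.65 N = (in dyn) 1.565e+06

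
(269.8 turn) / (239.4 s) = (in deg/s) 405.7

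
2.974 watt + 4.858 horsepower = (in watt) 3626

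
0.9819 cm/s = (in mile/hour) 0.02196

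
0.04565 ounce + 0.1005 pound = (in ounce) 1.654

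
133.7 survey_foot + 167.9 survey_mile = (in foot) 8.866e+05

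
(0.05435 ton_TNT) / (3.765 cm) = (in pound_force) 1.358e+09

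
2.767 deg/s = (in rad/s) 0.04829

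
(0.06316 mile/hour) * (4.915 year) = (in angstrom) 4.376e+16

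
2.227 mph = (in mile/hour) 2.227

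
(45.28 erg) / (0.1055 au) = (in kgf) 2.926e-17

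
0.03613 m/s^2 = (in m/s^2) 0.03613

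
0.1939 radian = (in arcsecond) 3.999e+04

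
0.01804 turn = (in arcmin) 389.7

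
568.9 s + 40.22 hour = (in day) 1.682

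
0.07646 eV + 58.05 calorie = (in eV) 1.516e+21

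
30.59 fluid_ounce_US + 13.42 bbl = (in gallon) 563.9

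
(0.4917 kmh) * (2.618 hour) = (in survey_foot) 4223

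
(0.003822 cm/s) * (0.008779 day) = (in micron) 2.899e+04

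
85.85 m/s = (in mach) 0.2521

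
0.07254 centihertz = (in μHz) 725.4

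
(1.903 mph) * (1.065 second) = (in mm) 906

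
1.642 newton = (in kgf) 0.1674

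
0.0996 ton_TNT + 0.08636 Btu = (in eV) 2.601e+27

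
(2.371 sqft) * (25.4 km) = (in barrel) 3.519e+04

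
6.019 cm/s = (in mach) 0.0001768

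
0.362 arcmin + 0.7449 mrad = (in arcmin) 2.923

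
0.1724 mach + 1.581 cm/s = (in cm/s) 5872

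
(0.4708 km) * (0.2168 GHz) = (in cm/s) 1.021e+13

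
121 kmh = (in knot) 65.33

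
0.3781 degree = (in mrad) 6.599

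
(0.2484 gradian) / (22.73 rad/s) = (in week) 2.838e-10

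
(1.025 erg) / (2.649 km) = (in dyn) 3.869e-06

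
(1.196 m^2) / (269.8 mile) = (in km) 2.754e-09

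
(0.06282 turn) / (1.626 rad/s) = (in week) 4.014e-07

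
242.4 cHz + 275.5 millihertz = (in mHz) 2700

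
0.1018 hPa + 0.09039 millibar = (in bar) 0.0001922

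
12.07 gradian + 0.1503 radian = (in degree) 19.47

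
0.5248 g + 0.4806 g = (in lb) 0.002217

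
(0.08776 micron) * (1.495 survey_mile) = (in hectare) 2.111e-08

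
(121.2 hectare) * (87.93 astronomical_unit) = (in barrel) 1.003e+20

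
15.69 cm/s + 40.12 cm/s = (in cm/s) 55.81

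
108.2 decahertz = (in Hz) 1082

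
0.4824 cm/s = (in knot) 0.009377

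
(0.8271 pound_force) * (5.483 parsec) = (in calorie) 1.488e+17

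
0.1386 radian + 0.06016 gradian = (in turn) 0.02221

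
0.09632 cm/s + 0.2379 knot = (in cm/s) 12.33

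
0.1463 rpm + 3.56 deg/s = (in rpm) 0.7396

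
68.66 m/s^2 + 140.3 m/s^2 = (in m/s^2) 209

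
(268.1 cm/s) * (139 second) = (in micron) 3.727e+08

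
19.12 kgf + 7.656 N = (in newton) 195.2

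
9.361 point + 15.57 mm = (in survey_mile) 1.173e-05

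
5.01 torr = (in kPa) 0.6679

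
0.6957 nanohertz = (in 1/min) 4.174e-08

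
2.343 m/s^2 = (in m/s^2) 2.343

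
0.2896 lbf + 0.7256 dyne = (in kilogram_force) 0.1314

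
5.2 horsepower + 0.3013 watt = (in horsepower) 5.2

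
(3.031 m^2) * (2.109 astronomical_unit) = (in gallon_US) 2.526e+14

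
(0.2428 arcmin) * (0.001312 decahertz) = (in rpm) 8.849e-06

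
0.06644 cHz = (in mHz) 0.6644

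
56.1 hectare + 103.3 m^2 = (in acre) 138.7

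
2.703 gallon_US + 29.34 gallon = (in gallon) 32.04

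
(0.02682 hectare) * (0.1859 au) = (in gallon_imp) 1.641e+15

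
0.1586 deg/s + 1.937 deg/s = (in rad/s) 0.03658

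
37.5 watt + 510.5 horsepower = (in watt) 3.807e+05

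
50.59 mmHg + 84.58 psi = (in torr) 4425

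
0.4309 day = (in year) 0.001181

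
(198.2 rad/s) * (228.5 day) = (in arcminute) 1.345e+13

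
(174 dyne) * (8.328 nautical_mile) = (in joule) 26.84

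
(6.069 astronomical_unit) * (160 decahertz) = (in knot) 2.824e+15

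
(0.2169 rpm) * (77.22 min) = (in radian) 105.2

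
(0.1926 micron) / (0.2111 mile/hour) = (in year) 6.472e-14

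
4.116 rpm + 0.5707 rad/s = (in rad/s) 1.002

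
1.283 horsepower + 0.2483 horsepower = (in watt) 1142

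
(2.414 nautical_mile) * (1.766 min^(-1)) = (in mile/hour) 294.4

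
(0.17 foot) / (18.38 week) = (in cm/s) 4.661e-07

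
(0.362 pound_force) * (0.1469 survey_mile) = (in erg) 3.807e+09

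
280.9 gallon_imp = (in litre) 1277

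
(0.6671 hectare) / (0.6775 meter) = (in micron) 9.846e+09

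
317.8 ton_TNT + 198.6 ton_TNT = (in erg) 2.161e+19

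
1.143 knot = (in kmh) 2.117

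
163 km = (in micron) 1.63e+11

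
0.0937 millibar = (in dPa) 93.7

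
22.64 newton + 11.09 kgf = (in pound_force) 29.54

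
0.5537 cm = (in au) 3.701e-14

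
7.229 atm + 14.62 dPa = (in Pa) 7.325e+05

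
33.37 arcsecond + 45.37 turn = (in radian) 285.1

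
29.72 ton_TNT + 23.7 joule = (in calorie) 2.972e+10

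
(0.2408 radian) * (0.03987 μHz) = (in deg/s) 5.501e-07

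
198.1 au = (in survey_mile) 1.841e+10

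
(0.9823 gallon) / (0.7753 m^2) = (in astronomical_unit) 3.206e-14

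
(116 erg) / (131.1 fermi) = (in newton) 8.848e+07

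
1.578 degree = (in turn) 0.004383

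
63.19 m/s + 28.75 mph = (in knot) 147.8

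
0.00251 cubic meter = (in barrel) 0.01579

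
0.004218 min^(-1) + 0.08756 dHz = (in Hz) 0.008826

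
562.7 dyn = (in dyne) 562.7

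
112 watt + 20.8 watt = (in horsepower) 0.1781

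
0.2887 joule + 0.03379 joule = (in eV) 2.013e+18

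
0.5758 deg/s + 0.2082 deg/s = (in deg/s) 0.784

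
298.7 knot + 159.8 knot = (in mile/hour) 527.6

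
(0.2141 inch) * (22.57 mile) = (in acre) 0.04881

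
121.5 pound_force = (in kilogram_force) 55.11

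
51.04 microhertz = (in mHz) 0.05104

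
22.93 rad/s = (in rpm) 219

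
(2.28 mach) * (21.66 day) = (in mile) 9.028e+05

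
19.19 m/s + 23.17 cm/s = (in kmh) 69.92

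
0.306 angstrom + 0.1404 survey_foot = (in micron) 4.279e+04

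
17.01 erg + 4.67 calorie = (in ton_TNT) 4.67e-09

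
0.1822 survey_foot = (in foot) 0.1822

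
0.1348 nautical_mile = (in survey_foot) 819.1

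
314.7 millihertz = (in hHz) 0.003147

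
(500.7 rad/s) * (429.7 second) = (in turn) 3.424e+04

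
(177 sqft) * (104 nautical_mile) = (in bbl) 1.992e+07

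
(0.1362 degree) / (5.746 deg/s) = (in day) 2.743e-07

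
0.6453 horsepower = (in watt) 481.2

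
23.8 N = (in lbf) 5.35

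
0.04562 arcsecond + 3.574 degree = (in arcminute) 214.4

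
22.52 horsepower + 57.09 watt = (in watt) 1.685e+04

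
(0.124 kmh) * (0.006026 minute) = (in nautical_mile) 6.724e-06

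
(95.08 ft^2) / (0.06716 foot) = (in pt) 1.223e+06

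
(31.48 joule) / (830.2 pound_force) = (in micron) 8524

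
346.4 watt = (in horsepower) 0.4645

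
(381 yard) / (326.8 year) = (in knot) 6.571e-08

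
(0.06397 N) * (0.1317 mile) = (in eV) 8.463e+19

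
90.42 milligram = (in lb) 0.0001993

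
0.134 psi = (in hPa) 9.239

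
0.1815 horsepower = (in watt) 135.3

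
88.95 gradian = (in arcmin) 4803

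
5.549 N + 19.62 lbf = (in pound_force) 20.87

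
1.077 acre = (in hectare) 0.4358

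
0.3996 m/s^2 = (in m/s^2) 0.3996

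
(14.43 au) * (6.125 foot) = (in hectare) 4.03e+08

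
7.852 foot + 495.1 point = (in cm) 256.8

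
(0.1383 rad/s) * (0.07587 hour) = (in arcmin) 1.299e+05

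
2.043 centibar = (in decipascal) 2.043e+04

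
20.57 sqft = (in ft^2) 20.57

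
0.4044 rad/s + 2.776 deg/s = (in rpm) 4.324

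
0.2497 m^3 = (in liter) 249.7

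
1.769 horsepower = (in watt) 1319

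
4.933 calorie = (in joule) 20.64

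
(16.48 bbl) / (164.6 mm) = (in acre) 0.003933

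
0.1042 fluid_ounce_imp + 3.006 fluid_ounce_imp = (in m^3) 8.837e-05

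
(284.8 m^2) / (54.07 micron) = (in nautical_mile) 2844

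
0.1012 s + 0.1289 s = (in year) 7.296e-09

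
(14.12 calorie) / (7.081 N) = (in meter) 8.343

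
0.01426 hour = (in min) 0.8556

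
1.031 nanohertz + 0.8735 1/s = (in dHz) 8.735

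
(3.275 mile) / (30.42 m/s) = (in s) 173.3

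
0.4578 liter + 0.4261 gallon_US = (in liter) 2.071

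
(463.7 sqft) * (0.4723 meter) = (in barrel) 128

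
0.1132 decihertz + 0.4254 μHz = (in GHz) 1.132e-11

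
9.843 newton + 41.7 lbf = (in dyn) 1.953e+07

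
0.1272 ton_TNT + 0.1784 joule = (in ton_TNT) 0.1272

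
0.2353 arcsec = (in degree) 6.536e-05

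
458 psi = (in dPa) 3.158e+07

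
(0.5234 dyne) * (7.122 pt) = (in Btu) 1.246e-11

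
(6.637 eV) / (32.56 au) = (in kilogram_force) 2.226e-32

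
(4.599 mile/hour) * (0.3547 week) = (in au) 2.948e-06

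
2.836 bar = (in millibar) 2836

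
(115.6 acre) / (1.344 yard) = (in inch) 1.499e+07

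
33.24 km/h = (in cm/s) 923.3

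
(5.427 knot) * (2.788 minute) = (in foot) 1532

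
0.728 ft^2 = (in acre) 1.671e-05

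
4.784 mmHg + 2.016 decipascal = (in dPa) 6380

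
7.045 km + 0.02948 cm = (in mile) 4.378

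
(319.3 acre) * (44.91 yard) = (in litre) 5.306e+10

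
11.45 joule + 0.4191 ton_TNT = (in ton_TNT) 0.4191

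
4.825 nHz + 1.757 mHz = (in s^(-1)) 0.001757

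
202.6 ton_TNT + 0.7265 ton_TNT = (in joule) 8.507e+11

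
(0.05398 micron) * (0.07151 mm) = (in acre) 9.539e-16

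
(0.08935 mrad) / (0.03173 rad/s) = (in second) 0.002816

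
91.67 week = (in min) 9.24e+05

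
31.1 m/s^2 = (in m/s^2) 31.1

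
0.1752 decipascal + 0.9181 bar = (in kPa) 91.81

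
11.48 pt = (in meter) 0.00405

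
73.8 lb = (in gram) 3.348e+04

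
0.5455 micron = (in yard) 5.966e-07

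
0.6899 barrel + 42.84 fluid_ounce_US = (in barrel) 0.6979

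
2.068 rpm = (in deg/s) 12.41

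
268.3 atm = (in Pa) 2.719e+07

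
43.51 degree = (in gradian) 48.34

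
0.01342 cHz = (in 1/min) 0.008052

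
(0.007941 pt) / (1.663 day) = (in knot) 3.79e-11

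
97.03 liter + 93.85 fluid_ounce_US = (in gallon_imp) 21.95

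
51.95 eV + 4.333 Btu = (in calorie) 1093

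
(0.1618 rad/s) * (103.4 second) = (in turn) 2.663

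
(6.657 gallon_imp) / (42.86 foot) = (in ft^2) 0.02494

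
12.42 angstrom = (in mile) 7.717e-13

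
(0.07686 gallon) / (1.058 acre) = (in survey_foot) 2.229e-07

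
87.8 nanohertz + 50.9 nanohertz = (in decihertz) 1.387e-06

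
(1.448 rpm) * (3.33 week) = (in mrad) 3.054e+08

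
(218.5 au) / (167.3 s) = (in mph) 4.371e+11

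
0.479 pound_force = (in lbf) 0.479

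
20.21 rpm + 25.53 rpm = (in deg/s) 274.4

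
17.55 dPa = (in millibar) 0.01755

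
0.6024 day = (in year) 0.00165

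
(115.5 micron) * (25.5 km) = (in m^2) 2.945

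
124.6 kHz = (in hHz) 1246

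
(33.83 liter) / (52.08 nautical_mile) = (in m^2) 3.507e-07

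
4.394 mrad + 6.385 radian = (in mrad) 6389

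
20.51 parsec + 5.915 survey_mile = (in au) 4.23e+06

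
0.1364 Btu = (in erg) 1.439e+09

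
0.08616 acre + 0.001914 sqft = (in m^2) 348.7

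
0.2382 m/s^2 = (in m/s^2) 0.2382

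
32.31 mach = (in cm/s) 1.1e+06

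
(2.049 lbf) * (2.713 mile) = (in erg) 3.979e+11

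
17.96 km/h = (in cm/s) 498.9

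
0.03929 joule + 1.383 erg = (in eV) 2.452e+17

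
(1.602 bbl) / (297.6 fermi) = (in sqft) 9.212e+12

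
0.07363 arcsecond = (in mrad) 0.000357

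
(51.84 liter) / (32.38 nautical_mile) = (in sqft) 9.305e-06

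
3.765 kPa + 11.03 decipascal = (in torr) 28.25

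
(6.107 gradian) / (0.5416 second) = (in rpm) 1.691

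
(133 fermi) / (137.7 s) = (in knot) 1.877e-15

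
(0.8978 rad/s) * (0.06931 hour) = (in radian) 224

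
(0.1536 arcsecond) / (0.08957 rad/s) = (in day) 9.623e-11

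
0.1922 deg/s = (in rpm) 0.03203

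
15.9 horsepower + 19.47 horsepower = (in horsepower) 35.37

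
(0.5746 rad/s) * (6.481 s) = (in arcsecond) 7.681e+05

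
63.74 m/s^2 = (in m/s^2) 63.74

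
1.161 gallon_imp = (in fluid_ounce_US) 178.5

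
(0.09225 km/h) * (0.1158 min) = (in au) 1.19e-12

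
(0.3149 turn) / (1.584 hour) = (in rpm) 0.003313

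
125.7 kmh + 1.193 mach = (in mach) 1.296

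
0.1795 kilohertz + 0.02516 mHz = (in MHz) 0.0001795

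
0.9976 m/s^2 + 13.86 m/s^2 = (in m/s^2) 14.86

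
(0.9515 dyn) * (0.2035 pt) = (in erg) 0.006831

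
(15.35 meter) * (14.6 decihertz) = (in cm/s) 2241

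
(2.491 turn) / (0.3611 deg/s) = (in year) 7.875e-05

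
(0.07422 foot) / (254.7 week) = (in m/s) 1.469e-10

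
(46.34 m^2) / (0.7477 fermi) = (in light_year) 6.551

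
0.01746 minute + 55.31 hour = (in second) 1.991e+05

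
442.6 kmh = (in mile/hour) 275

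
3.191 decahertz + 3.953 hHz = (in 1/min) 2.563e+04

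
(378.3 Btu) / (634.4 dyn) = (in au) 0.0004206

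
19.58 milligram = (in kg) 1.958e-05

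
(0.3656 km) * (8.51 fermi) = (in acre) 7.688e-16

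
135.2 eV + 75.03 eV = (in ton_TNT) 8.05e-27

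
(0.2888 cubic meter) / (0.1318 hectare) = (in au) 1.465e-15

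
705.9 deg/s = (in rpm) 117.7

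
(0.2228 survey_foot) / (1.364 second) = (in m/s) 0.04979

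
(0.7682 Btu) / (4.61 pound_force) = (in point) 1.12e+05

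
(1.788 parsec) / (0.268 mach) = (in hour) 1.679e+11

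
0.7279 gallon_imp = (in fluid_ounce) 111.9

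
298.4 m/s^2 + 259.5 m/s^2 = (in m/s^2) 557.9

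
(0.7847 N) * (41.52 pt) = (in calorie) 0.002747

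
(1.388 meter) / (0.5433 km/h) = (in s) 9.197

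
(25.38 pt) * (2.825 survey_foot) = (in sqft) 0.08298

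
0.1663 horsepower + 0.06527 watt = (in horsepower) 0.1664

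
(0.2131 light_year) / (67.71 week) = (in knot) 9.57e+07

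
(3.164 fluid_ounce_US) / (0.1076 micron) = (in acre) 0.2149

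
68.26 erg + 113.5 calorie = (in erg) 4.749e+09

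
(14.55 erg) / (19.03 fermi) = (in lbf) 1.719e+07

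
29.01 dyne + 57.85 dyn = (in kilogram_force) 8.857e-05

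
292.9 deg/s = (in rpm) 48.82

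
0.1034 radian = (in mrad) 103.4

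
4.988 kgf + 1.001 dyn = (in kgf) 4.988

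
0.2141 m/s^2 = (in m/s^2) 0.2141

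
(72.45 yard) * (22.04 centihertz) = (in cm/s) 1460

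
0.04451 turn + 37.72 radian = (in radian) 38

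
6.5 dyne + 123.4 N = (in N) 123.4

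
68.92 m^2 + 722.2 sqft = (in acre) 0.03361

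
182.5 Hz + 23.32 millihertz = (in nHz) 1.825e+11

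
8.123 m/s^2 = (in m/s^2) 8.123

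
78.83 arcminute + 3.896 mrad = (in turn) 0.00427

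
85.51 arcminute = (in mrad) 24.87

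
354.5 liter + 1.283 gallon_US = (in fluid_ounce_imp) 1.265e+04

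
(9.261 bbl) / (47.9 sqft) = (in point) 937.9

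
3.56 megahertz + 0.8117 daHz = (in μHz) 3.56e+12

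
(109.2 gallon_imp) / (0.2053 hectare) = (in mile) 1.503e-07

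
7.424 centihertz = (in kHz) 7.424e-05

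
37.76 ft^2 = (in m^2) 3.508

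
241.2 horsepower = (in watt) 1.799e+05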